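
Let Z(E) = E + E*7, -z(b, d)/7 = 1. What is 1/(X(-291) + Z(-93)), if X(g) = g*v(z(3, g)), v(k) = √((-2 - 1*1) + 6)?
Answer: -248/99831 + 97*√3/99831 ≈ -0.00080127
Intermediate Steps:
z(b, d) = -7 (z(b, d) = -7*1 = -7)
Z(E) = 8*E (Z(E) = E + 7*E = 8*E)
v(k) = √3 (v(k) = √((-2 - 1) + 6) = √(-3 + 6) = √3)
X(g) = g*√3
1/(X(-291) + Z(-93)) = 1/(-291*√3 + 8*(-93)) = 1/(-291*√3 - 744) = 1/(-744 - 291*√3)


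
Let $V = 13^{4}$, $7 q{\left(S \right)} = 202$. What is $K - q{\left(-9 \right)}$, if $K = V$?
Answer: $\frac{199725}{7} \approx 28532.0$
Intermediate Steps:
$q{\left(S \right)} = \frac{202}{7}$ ($q{\left(S \right)} = \frac{1}{7} \cdot 202 = \frac{202}{7}$)
$V = 28561$
$K = 28561$
$K - q{\left(-9 \right)} = 28561 - \frac{202}{7} = \frac{199725}{7}$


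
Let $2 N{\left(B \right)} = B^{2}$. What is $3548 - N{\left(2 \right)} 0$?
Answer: $3548$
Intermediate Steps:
$N{\left(B \right)} = \frac{B^{2}}{2}$
$3548 - N{\left(2 \right)} 0 = 3548 - \frac{2^{2}}{2} \cdot 0 = 3548 - \frac{1}{2} \cdot 4 \cdot 0 = 3548 - 2 \cdot 0 = 3548 - 0 = 3548 + 0 = 3548$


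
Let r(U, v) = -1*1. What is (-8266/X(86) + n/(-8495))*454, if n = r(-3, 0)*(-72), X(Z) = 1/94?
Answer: -2996694669608/8495 ≈ -3.5276e+8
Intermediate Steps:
r(U, v) = -1
X(Z) = 1/94
n = 72 (n = -1*(-72) = 72)
(-8266/X(86) + n/(-8495))*454 = (-8266/1/94 + 72/(-8495))*454 = (-8266*94 + 72*(-1/8495))*454 = (-777004 - 72/8495)*454 = -6600649052/8495*454 = -2996694669608/8495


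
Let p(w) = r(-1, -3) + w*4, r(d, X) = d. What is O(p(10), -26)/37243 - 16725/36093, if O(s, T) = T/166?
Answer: -17233423578/37189854239 ≈ -0.46339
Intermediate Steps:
p(w) = -1 + 4*w (p(w) = -1 + w*4 = -1 + 4*w)
O(s, T) = T/166 (O(s, T) = T*(1/166) = T/166)
O(p(10), -26)/37243 - 16725/36093 = ((1/166)*(-26))/37243 - 16725/36093 = -13/83*1/37243 - 16725*1/36093 = -13/3091169 - 5575/12031 = -17233423578/37189854239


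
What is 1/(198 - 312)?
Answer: -1/114 ≈ -0.0087719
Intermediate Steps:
1/(198 - 312) = 1/(-114) = -1/114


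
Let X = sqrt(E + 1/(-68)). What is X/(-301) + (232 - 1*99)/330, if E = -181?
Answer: 133/330 - I*sqrt(209253)/10234 ≈ 0.40303 - 0.044698*I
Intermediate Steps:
X = I*sqrt(209253)/34 (X = sqrt(-181 + 1/(-68)) = sqrt(-181 - 1/68) = sqrt(-12309/68) = I*sqrt(209253)/34 ≈ 13.454*I)
X/(-301) + (232 - 1*99)/330 = (I*sqrt(209253)/34)/(-301) + (232 - 1*99)/330 = (I*sqrt(209253)/34)*(-1/301) + (232 - 99)*(1/330) = -I*sqrt(209253)/10234 + 133*(1/330) = -I*sqrt(209253)/10234 + 133/330 = 133/330 - I*sqrt(209253)/10234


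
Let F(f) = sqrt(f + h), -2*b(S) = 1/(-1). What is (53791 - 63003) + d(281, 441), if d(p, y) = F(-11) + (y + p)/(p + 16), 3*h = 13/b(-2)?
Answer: -2735242/297 + I*sqrt(21)/3 ≈ -9209.6 + 1.5275*I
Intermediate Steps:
b(S) = 1/2 (b(S) = -1/2/(-1) = -1/2*(-1) = 1/2)
h = 26/3 (h = (13/(1/2))/3 = (13*2)/3 = (1/3)*26 = 26/3 ≈ 8.6667)
F(f) = sqrt(26/3 + f) (F(f) = sqrt(f + 26/3) = sqrt(26/3 + f))
d(p, y) = (p + y)/(16 + p) + I*sqrt(21)/3 (d(p, y) = sqrt(78 + 9*(-11))/3 + (y + p)/(p + 16) = sqrt(78 - 99)/3 + (p + y)/(16 + p) = sqrt(-21)/3 + (p + y)/(16 + p) = (I*sqrt(21))/3 + (p + y)/(16 + p) = I*sqrt(21)/3 + (p + y)/(16 + p) = (p + y)/(16 + p) + I*sqrt(21)/3)
(53791 - 63003) + d(281, 441) = (53791 - 63003) + (281 + 441 + 16*I*sqrt(21)/3 + (1/3)*I*281*sqrt(21))/(16 + 281) = -9212 + (281 + 441 + 16*I*sqrt(21)/3 + 281*I*sqrt(21)/3)/297 = -9212 + (722 + 99*I*sqrt(21))/297 = -9212 + (722/297 + I*sqrt(21)/3) = -2735242/297 + I*sqrt(21)/3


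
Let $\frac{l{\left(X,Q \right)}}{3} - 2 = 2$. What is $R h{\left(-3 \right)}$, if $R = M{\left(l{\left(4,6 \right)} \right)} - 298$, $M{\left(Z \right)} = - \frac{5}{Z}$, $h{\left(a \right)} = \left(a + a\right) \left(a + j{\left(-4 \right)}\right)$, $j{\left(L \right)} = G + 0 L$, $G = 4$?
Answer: $\frac{3581}{2} \approx 1790.5$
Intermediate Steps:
$j{\left(L \right)} = 4$ ($j{\left(L \right)} = 4 + 0 L = 4 + 0 = 4$)
$l{\left(X,Q \right)} = 12$ ($l{\left(X,Q \right)} = 6 + 3 \cdot 2 = 6 + 6 = 12$)
$h{\left(a \right)} = 2 a \left(4 + a\right)$ ($h{\left(a \right)} = \left(a + a\right) \left(a + 4\right) = 2 a \left(4 + a\right)$)
$R = - \frac{3581}{12}$ ($R = - \frac{5}{12} - 298 = - \frac{3581}{12} \approx -298.42$)
$R h{\left(-3 \right)} = - \frac{3581 \cdot 2 \left(-3\right) \left(4 - 3\right)}{12} = - \frac{3581 \cdot 2 \left(-3\right) 1}{12} = \left(- \frac{3581}{12}\right) \left(-6\right) = \frac{3581}{2}$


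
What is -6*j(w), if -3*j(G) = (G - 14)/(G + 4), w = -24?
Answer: 19/5 ≈ 3.8000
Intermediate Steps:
j(G) = -(-14 + G)/(3*(4 + G)) (j(G) = -(G - 14)/(3*(G + 4)) = -(-14 + G)/(3*(4 + G)))
-6*j(w) = -2*(14 - 1*(-24))/(4 - 24) = -2*(14 + 24)/(-20) = -2*(-1)*38/20 = -6*(-19/30) = 19/5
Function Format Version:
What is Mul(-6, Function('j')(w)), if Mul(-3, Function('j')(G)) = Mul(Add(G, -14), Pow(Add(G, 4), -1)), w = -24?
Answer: Rational(19, 5) ≈ 3.8000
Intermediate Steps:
Function('j')(G) = Mul(Rational(-1, 3), Pow(Add(4, G), -1), Add(-14, G)) (Function('j')(G) = Mul(Rational(-1, 3), Mul(Add(G, -14), Pow(Add(G, 4), -1))) = Mul(Rational(-1, 3), Mul(Add(-14, G), Pow(Add(4, G), -1))) = Mul(Rational(-1, 3), Mul(Pow(Add(4, G), -1), Add(-14, G))) = Mul(Rational(-1, 3), Pow(Add(4, G), -1), Add(-14, G)))
Mul(-6, Function('j')(w)) = Mul(-6, Mul(Rational(1, 3), Pow(Add(4, -24), -1), Add(14, Mul(-1, -24)))) = Mul(-6, Mul(Rational(1, 3), Pow(-20, -1), Add(14, 24))) = Mul(-6, Mul(Rational(1, 3), Rational(-1, 20), 38)) = Mul(-6, Rational(-19, 30)) = Rational(19, 5)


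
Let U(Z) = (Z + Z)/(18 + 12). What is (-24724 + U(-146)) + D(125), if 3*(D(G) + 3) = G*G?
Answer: -97642/5 ≈ -19528.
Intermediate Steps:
U(Z) = Z/15 (U(Z) = (2*Z)/30 = (2*Z)*(1/30) = Z/15)
D(G) = -3 + G**2/3 (D(G) = -3 + (G*G)/3 = -3 + G**2/3)
(-24724 + U(-146)) + D(125) = (-24724 + (1/15)*(-146)) + (-3 + (1/3)*125**2) = (-24724 - 146/15) + (-3 + (1/3)*15625) = -371006/15 + (-3 + 15625/3) = -371006/15 + 15616/3 = -97642/5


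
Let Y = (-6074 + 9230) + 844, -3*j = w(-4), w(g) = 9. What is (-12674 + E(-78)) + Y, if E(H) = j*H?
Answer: -8440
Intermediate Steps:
j = -3 (j = -⅓*9 = -3)
E(H) = -3*H
Y = 4000 (Y = 3156 + 844 = 4000)
(-12674 + E(-78)) + Y = (-12674 - 3*(-78)) + 4000 = (-12674 + 234) + 4000 = -12440 + 4000 = -8440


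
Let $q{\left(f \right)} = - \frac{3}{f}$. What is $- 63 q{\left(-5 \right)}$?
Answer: $- \frac{189}{5} \approx -37.8$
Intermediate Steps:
$- 63 q{\left(-5 \right)} = - 63 \left(- \frac{3}{-5}\right) = - 63 \left(\left(-3\right) \left(- \frac{1}{5}\right)\right) = - \frac{63 \cdot 3}{5} = \left(-1\right) \frac{189}{5} = - \frac{189}{5}$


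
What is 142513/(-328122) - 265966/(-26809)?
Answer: 83448664835/8796622698 ≈ 9.4865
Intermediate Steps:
142513/(-328122) - 265966/(-26809) = 142513*(-1/328122) - 265966*(-1/26809) = -142513/328122 + 265966/26809 = 83448664835/8796622698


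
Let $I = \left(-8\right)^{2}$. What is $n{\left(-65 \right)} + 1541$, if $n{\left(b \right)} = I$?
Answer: $1605$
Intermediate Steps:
$I = 64$
$n{\left(b \right)} = 64$
$n{\left(-65 \right)} + 1541 = 64 + 1541 = 1605$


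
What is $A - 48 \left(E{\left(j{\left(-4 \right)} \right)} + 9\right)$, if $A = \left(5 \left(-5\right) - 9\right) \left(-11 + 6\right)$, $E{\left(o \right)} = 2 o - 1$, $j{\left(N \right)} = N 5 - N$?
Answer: $1322$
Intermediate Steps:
$j{\left(N \right)} = 4 N$ ($j{\left(N \right)} = 5 N - N = 4 N$)
$E{\left(o \right)} = -1 + 2 o$
$A = 170$ ($A = \left(-25 - 9\right) \left(-5\right) = \left(-34\right) \left(-5\right) = 170$)
$A - 48 \left(E{\left(j{\left(-4 \right)} \right)} + 9\right) = 170 - 48 \left(\left(-1 + 2 \cdot 4 \left(-4\right)\right) + 9\right) = 170 - 48 \left(\left(-1 + 2 \left(-16\right)\right) + 9\right) = 170 - 48 \left(\left(-1 - 32\right) + 9\right) = 170 - 48 \left(-33 + 9\right) = 170 - -1152 = 170 + 1152 = 1322$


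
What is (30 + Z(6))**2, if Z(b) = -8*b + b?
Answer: 144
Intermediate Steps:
Z(b) = -7*b
(30 + Z(6))**2 = (30 - 7*6)**2 = (30 - 42)**2 = (-12)**2 = 144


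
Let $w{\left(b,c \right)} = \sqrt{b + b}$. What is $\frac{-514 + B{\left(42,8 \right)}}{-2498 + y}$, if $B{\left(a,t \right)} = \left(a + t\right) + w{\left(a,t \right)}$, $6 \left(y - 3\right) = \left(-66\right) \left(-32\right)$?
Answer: $\frac{464}{2143} - \frac{2 \sqrt{21}}{2143} \approx 0.21224$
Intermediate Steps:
$y = 355$ ($y = 3 + \frac{\left(-66\right) \left(-32\right)}{6} = 3 + \frac{1}{6} \cdot 2112 = 3 + 352 = 355$)
$w{\left(b,c \right)} = \sqrt{2} \sqrt{b}$ ($w{\left(b,c \right)} = \sqrt{2 b} = \sqrt{2} \sqrt{b}$)
$B{\left(a,t \right)} = a + t + \sqrt{2} \sqrt{a}$ ($B{\left(a,t \right)} = \left(a + t\right) + \sqrt{2} \sqrt{a} = a + t + \sqrt{2} \sqrt{a}$)
$\frac{-514 + B{\left(42,8 \right)}}{-2498 + y} = \frac{-514 + \left(42 + 8 + \sqrt{2} \sqrt{42}\right)}{-2498 + 355} = \frac{-514 + \left(42 + 8 + 2 \sqrt{21}\right)}{-2143} = \left(-514 + \left(50 + 2 \sqrt{21}\right)\right) \left(- \frac{1}{2143}\right) = \left(-464 + 2 \sqrt{21}\right) \left(- \frac{1}{2143}\right) = \frac{464}{2143} - \frac{2 \sqrt{21}}{2143}$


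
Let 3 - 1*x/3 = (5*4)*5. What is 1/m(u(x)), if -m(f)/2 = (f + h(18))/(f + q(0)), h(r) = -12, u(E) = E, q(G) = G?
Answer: -97/202 ≈ -0.48020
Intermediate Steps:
x = -291 (x = 9 - 3*5*4*5 = 9 - 60*5 = 9 - 3*100 = 9 - 300 = -291)
m(f) = -2*(-12 + f)/f (m(f) = -2*(f - 12)/(f + 0) = -2*(-12 + f)/f)
1/m(u(x)) = 1/(-2 + 24/(-291)) = 1/(-2 + 24*(-1/291)) = 1/(-2 - 8/97) = 1/(-202/97) = -97/202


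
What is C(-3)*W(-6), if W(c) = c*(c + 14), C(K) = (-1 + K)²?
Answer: -768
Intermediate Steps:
W(c) = c*(14 + c)
C(-3)*W(-6) = (-1 - 3)²*(-6*(14 - 6)) = (-4)²*(-6*8) = 16*(-48) = -768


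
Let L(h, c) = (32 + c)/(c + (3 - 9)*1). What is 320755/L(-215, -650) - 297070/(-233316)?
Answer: 4091119588145/12015774 ≈ 3.4048e+5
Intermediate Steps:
L(h, c) = (32 + c)/(-6 + c) (L(h, c) = (32 + c)/(c - 6*1) = (32 + c)/(c - 6) = (32 + c)/(-6 + c))
320755/L(-215, -650) - 297070/(-233316) = 320755/(((32 - 650)/(-6 - 650))) - 297070/(-233316) = 320755/((-618/(-656))) - 297070*(-1/233316) = 320755/((-1/656*(-618))) + 148535/116658 = 320755/(309/328) + 148535/116658 = 320755*(328/309) + 148535/116658 = 105207640/309 + 148535/116658 = 4091119588145/12015774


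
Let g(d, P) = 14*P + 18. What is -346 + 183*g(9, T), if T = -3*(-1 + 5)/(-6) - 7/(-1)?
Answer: 26006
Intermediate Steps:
T = 9 (T = -3*4*(-⅙) - 7*(-1) = -12*(-⅙) + 7 = 2 + 7 = 9)
g(d, P) = 18 + 14*P
-346 + 183*g(9, T) = -346 + 183*(18 + 14*9) = -346 + 183*(18 + 126) = -346 + 183*144 = -346 + 26352 = 26006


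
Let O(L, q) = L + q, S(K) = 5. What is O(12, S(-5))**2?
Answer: 289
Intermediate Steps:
O(12, S(-5))**2 = (12 + 5)**2 = 17**2 = 289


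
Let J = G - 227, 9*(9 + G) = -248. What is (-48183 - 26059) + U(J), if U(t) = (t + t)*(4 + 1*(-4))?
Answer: -74242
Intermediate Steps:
G = -329/9 (G = -9 + (1/9)*(-248) = -9 - 248/9 = -329/9 ≈ -36.556)
J = -2372/9 (J = -329/9 - 227 = -2372/9 ≈ -263.56)
U(t) = 0 (U(t) = (2*t)*(4 - 4) = (2*t)*0 = 0)
(-48183 - 26059) + U(J) = (-48183 - 26059) + 0 = -74242 + 0 = -74242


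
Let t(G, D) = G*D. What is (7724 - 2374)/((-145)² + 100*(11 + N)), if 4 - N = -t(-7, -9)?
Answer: 214/1153 ≈ 0.18560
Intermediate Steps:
t(G, D) = D*G
N = 67 (N = 4 - (-1)*(-9*(-7)) = 4 - (-1)*63 = 4 - 1*(-63) = 4 + 63 = 67)
(7724 - 2374)/((-145)² + 100*(11 + N)) = (7724 - 2374)/((-145)² + 100*(11 + 67)) = 5350/(21025 + 100*78) = 5350/(21025 + 7800) = 5350/28825 = 5350*(1/28825) = 214/1153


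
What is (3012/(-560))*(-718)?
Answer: 270327/70 ≈ 3861.8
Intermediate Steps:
(3012/(-560))*(-718) = (3012*(-1/560))*(-718) = -753/140*(-718) = 270327/70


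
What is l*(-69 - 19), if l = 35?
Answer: -3080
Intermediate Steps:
l*(-69 - 19) = 35*(-69 - 19) = 35*(-88) = -3080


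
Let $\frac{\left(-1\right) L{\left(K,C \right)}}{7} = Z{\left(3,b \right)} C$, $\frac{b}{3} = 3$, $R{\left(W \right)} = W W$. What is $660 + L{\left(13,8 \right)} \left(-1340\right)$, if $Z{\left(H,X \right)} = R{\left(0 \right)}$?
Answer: $660$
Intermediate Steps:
$R{\left(W \right)} = W^{2}$
$b = 9$ ($b = 3 \cdot 3 = 9$)
$Z{\left(H,X \right)} = 0$ ($Z{\left(H,X \right)} = 0^{2} = 0$)
$L{\left(K,C \right)} = 0$ ($L{\left(K,C \right)} = - 7 \cdot 0 C = \left(-7\right) 0 = 0$)
$660 + L{\left(13,8 \right)} \left(-1340\right) = 660 + 0 \left(-1340\right) = 660 + 0 = 660$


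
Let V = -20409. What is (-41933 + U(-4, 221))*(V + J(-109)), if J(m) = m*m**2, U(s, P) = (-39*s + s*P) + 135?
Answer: 55940316388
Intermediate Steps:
U(s, P) = 135 - 39*s + P*s (U(s, P) = (-39*s + P*s) + 135 = 135 - 39*s + P*s)
J(m) = m**3
(-41933 + U(-4, 221))*(V + J(-109)) = (-41933 + (135 - 39*(-4) + 221*(-4)))*(-20409 + (-109)**3) = (-41933 + (135 + 156 - 884))*(-20409 - 1295029) = (-41933 - 593)*(-1315438) = -42526*(-1315438) = 55940316388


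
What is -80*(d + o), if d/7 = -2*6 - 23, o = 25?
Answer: 17600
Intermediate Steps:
d = -245 (d = 7*(-2*6 - 23) = 7*(-12 - 23) = 7*(-35) = -245)
-80*(d + o) = -80*(-245 + 25) = -80*(-220) = 17600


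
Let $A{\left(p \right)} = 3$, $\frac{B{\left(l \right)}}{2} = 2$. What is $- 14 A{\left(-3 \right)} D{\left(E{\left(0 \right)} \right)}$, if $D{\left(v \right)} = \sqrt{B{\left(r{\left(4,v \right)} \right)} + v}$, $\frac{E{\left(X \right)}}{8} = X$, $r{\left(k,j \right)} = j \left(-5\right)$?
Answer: $-84$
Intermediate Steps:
$r{\left(k,j \right)} = - 5 j$
$B{\left(l \right)} = 4$ ($B{\left(l \right)} = 2 \cdot 2 = 4$)
$E{\left(X \right)} = 8 X$
$D{\left(v \right)} = \sqrt{4 + v}$
$- 14 A{\left(-3 \right)} D{\left(E{\left(0 \right)} \right)} = \left(-14\right) 3 \sqrt{4 + 8 \cdot 0} = - 42 \sqrt{4 + 0} = - 42 \sqrt{4} = \left(-42\right) 2 = -84$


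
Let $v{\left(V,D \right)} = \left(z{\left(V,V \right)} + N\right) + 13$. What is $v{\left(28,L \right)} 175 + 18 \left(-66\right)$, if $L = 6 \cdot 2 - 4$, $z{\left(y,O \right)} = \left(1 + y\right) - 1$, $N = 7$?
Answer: $7212$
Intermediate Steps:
$z{\left(y,O \right)} = y$
$L = 8$ ($L = 12 - 4 = 8$)
$v{\left(V,D \right)} = 20 + V$ ($v{\left(V,D \right)} = \left(V + 7\right) + 13 = \left(7 + V\right) + 13 = 20 + V$)
$v{\left(28,L \right)} 175 + 18 \left(-66\right) = \left(20 + 28\right) 175 + 18 \left(-66\right) = 48 \cdot 175 - 1188 = 8400 - 1188 = 7212$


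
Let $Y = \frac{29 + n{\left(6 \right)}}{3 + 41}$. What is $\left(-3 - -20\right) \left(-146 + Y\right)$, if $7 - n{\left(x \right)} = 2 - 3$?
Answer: $- \frac{108579}{44} \approx -2467.7$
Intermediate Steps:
$n{\left(x \right)} = 8$ ($n{\left(x \right)} = 7 - \left(2 - 3\right) = 7 - -1 = 7 + 1 = 8$)
$Y = \frac{37}{44}$ ($Y = \frac{29 + 8}{3 + 41} = \frac{37}{44} \approx 0.84091$)
$\left(-3 - -20\right) \left(-146 + Y\right) = \left(-3 - -20\right) \left(-146 + \frac{37}{44}\right) = \left(-3 + 20\right) \left(- \frac{6387}{44}\right) = 17 \left(- \frac{6387}{44}\right) = - \frac{108579}{44}$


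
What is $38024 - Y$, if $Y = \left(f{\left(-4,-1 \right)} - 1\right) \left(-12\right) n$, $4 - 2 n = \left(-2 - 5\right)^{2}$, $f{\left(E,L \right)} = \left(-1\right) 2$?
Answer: $38834$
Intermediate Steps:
$f{\left(E,L \right)} = -2$
$n = - \frac{45}{2}$ ($n = 2 - \frac{\left(-2 - 5\right)^{2}}{2} = 2 - \frac{\left(-7\right)^{2}}{2} = 2 - \frac{49}{2} = - \frac{45}{2} \approx -22.5$)
$Y = -810$ ($Y = \left(-2 - 1\right) \left(-12\right) \left(- \frac{45}{2}\right) = \left(-3\right) \left(-12\right) \left(- \frac{45}{2}\right) = 36 \left(- \frac{45}{2}\right) = -810$)
$38024 - Y = 38024 - -810 = 38024 + 810 = 38834$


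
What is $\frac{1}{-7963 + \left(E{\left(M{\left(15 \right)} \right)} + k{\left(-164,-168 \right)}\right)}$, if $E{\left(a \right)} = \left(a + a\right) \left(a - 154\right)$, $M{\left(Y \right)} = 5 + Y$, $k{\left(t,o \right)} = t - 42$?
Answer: $- \frac{1}{13529} \approx -7.3915 \cdot 10^{-5}$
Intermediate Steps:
$k{\left(t,o \right)} = -42 + t$
$E{\left(a \right)} = 2 a \left(-154 + a\right)$
$\frac{1}{-7963 + \left(E{\left(M{\left(15 \right)} \right)} + k{\left(-164,-168 \right)}\right)} = \frac{1}{-7963 + \left(2 \left(5 + 15\right) \left(-154 + \left(5 + 15\right)\right) - 206\right)} = \frac{1}{-7963 + \left(2 \cdot 20 \left(-154 + 20\right) - 206\right)} = \frac{1}{-7963 + \left(2 \cdot 20 \left(-134\right) - 206\right)} = \frac{1}{-7963 - 5566} = \frac{1}{-13529} = - \frac{1}{13529}$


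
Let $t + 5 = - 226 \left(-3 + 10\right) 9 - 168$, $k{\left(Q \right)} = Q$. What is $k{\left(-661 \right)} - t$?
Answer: $13750$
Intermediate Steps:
$t = -14411$ ($t = -5 - \left(168 + 226 \left(-3 + 10\right) 9\right) = -5 - \left(168 + 226 \cdot 7 \cdot 9\right) = -5 - 14406 = -14411$)
$k{\left(-661 \right)} - t = -661 - -14411 = -661 + 14411 = 13750$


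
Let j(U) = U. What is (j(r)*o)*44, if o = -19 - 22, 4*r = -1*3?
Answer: 1353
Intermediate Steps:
r = -¾ (r = (-1*3)/4 = (¼)*(-3) = -¾ ≈ -0.75000)
o = -41
(j(r)*o)*44 = -¾*(-41)*44 = (123/4)*44 = 1353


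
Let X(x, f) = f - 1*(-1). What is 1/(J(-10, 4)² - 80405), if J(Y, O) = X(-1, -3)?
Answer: -1/80401 ≈ -1.2438e-5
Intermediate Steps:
X(x, f) = 1 + f (X(x, f) = f + 1 = 1 + f)
J(Y, O) = -2 (J(Y, O) = 1 - 3 = -2)
1/(J(-10, 4)² - 80405) = 1/((-2)² - 80405) = 1/(4 - 80405) = 1/(-80401) = -1/80401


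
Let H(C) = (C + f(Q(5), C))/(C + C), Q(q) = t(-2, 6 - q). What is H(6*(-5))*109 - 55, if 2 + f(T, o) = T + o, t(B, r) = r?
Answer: 3349/60 ≈ 55.817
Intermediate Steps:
Q(q) = 6 - q
f(T, o) = -2 + T + o (f(T, o) = -2 + (T + o) = -2 + T + o)
H(C) = (-1 + 2*C)/(2*C) (H(C) = (C + (-2 + (6 - 1*5) + C))/(C + C) = (C + (-2 + (6 - 5) + C))/((2*C)) = (C + (-2 + 1 + C))*(1/(2*C)) = (C + (-1 + C))*(1/(2*C)) = (-1 + 2*C)*(1/(2*C)) = (-1 + 2*C)/(2*C))
H(6*(-5))*109 - 55 = ((-½ + 6*(-5))/((6*(-5))))*109 - 55 = ((-½ - 30)/(-30))*109 - 55 = -1/30*(-61/2)*109 - 55 = (61/60)*109 - 55 = 6649/60 - 55 = 3349/60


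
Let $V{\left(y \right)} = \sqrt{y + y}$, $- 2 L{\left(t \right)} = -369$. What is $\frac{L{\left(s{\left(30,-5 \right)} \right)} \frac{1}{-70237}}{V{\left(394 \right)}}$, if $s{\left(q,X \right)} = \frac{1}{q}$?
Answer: $- \frac{369 \sqrt{197}}{55346756} \approx -9.3577 \cdot 10^{-5}$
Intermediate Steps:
$L{\left(t \right)} = \frac{369}{2}$ ($L{\left(t \right)} = \left(- \frac{1}{2}\right) \left(-369\right) = \frac{369}{2}$)
$V{\left(y \right)} = \sqrt{2} \sqrt{y}$ ($V{\left(y \right)} = \sqrt{2 y} = \sqrt{2} \sqrt{y}$)
$\frac{L{\left(s{\left(30,-5 \right)} \right)} \frac{1}{-70237}}{V{\left(394 \right)}} = \frac{\frac{369}{2} \frac{1}{-70237}}{\sqrt{2} \sqrt{394}} = \frac{\frac{369}{2} \left(- \frac{1}{70237}\right)}{2 \sqrt{197}} = - \frac{369 \frac{\sqrt{197}}{394}}{140474} = - \frac{369 \sqrt{197}}{55346756}$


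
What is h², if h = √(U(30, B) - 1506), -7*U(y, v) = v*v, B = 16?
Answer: -10798/7 ≈ -1542.6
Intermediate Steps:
U(y, v) = -v²/7 (U(y, v) = -v*v/7 = -v²/7)
h = I*√75586/7 (h = √(-⅐*16² - 1506) = √(-⅐*256 - 1506) = √(-256/7 - 1506) = √(-10798/7) = I*√75586/7 ≈ 39.276*I)
h² = (I*√75586/7)² = -10798/7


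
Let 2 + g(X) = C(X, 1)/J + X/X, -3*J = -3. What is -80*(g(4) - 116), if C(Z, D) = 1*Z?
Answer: 9040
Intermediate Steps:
C(Z, D) = Z
J = 1 (J = -⅓*(-3) = 1)
g(X) = -1 + X (g(X) = -2 + (X/1 + X/X) = -2 + (X*1 + 1) = -2 + (X + 1) = -2 + (1 + X) = -1 + X)
-80*(g(4) - 116) = -80*((-1 + 4) - 116) = -80*(3 - 116) = -80*(-113) = 9040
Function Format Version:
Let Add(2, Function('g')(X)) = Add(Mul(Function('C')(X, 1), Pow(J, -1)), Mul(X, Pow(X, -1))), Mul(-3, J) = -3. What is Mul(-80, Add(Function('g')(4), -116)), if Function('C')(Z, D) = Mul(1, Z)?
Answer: 9040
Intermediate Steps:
Function('C')(Z, D) = Z
J = 1 (J = Mul(Rational(-1, 3), -3) = 1)
Function('g')(X) = Add(-1, X) (Function('g')(X) = Add(-2, Add(Mul(X, Pow(1, -1)), Mul(X, Pow(X, -1)))) = Add(-2, Add(Mul(X, 1), 1)) = Add(-2, Add(X, 1)) = Add(-2, Add(1, X)) = Add(-1, X))
Mul(-80, Add(Function('g')(4), -116)) = Mul(-80, Add(Add(-1, 4), -116)) = Mul(-80, Add(3, -116)) = Mul(-80, -113) = 9040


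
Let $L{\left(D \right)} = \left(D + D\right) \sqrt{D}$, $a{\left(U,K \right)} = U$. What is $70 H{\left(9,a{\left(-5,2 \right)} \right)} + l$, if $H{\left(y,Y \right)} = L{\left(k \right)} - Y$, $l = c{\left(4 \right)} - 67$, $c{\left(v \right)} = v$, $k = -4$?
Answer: $287 - 1120 i \approx 287.0 - 1120.0 i$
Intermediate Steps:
$L{\left(D \right)} = 2 D^{\frac{3}{2}}$ ($L{\left(D \right)} = 2 D \sqrt{D} = 2 D^{\frac{3}{2}}$)
$l = -63$ ($l = 4 - 67 = -63$)
$H{\left(y,Y \right)} = - Y - 16 i$ ($H{\left(y,Y \right)} = 2 \left(-4\right)^{\frac{3}{2}} - Y = 2 \left(- 8 i\right) - Y = - 16 i - Y = - Y - 16 i$)
$70 H{\left(9,a{\left(-5,2 \right)} \right)} + l = 70 \left(\left(-1\right) \left(-5\right) - 16 i\right) - 63 = 70 \left(5 - 16 i\right) - 63 = \left(350 - 1120 i\right) - 63 = 287 - 1120 i$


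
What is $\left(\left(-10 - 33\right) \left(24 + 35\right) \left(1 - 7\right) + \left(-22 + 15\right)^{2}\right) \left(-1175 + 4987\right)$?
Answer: $58213052$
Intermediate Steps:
$\left(\left(-10 - 33\right) \left(24 + 35\right) \left(1 - 7\right) + \left(-22 + 15\right)^{2}\right) \left(-1175 + 4987\right) = \left(\left(-43\right) 59 \left(-6\right) + \left(-7\right)^{2}\right) 3812 = \left(\left(-2537\right) \left(-6\right) + 49\right) 3812 = \left(15222 + 49\right) 3812 = 15271 \cdot 3812 = 58213052$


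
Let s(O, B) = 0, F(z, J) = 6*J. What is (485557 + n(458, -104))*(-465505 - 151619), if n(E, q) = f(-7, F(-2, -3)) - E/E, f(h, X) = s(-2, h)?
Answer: -299648260944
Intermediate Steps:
f(h, X) = 0
n(E, q) = -1 (n(E, q) = 0 - E/E = 0 - 1*1 = 0 - 1 = -1)
(485557 + n(458, -104))*(-465505 - 151619) = (485557 - 1)*(-465505 - 151619) = 485556*(-617124) = -299648260944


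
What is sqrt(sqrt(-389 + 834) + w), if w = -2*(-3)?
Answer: sqrt(6 + sqrt(445)) ≈ 5.2053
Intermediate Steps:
w = 6
sqrt(sqrt(-389 + 834) + w) = sqrt(sqrt(-389 + 834) + 6) = sqrt(sqrt(445) + 6) = sqrt(6 + sqrt(445))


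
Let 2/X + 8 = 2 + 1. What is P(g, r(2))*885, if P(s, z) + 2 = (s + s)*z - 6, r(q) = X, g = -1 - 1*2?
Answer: -4956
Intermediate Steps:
g = -3 (g = -1 - 2 = -3)
X = -⅖ (X = 2/(-8 + (2 + 1)) = 2/(-8 + 3) = 2/(-5) = 2*(-⅕) = -⅖ ≈ -0.40000)
r(q) = -⅖
P(s, z) = -8 + 2*s*z (P(s, z) = -2 + ((s + s)*z - 6) = -2 + ((2*s)*z - 6) = -2 + (2*s*z - 6) = -2 + (-6 + 2*s*z) = -8 + 2*s*z)
P(g, r(2))*885 = (-8 + 2*(-3)*(-⅖))*885 = (-8 + 12/5)*885 = -28/5*885 = -4956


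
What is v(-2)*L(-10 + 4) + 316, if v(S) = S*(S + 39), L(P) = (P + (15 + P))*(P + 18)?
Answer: -2348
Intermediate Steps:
L(P) = (15 + 2*P)*(18 + P)
v(S) = S*(39 + S)
v(-2)*L(-10 + 4) + 316 = (-2*(39 - 2))*(270 + 2*(-10 + 4)**2 + 51*(-10 + 4)) + 316 = (-2*37)*(270 + 2*(-6)**2 + 51*(-6)) + 316 = -74*(270 + 2*36 - 306) + 316 = -74*(270 + 72 - 306) + 316 = -74*36 + 316 = -2664 + 316 = -2348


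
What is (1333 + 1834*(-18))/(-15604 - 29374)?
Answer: 31679/44978 ≈ 0.70432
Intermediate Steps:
(1333 + 1834*(-18))/(-15604 - 29374) = (1333 - 33012)/(-44978) = -31679*(-1/44978) = 31679/44978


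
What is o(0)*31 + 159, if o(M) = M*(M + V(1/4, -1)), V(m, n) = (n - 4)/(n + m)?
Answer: 159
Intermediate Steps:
V(m, n) = (-4 + n)/(m + n)
o(M) = M*(20/3 + M) (o(M) = M*(M + (-4 - 1)/(1/4 - 1)) = M*(M - 5/(1/4 - 1)) = M*(M - 5/(-3/4)) = M*(M - 4/3*(-5)) = M*(M + 20/3) = M*(20/3 + M))
o(0)*31 + 159 = ((1/3)*0*(20 + 3*0))*31 + 159 = ((1/3)*0*(20 + 0))*31 + 159 = ((1/3)*0*20)*31 + 159 = 0*31 + 159 = 0 + 159 = 159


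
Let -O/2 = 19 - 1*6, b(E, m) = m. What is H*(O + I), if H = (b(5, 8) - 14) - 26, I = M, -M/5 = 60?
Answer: 10432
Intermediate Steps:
M = -300 (M = -5*60 = -300)
I = -300
H = -32 (H = (8 - 14) - 26 = -6 - 26 = -32)
O = -26 (O = -2*(19 - 1*6) = -2*(19 - 6) = -2*13 = -26)
H*(O + I) = -32*(-26 - 300) = -32*(-326) = 10432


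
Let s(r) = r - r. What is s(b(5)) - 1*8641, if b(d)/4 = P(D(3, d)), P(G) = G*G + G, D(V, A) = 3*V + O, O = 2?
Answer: -8641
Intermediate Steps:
D(V, A) = 2 + 3*V (D(V, A) = 3*V + 2 = 2 + 3*V)
P(G) = G + G**2 (P(G) = G**2 + G = G + G**2)
b(d) = 528 (b(d) = 4*((2 + 3*3)*(1 + (2 + 3*3))) = 4*((2 + 9)*(1 + (2 + 9))) = 4*(11*(1 + 11)) = 4*(11*12) = 4*132 = 528)
s(r) = 0
s(b(5)) - 1*8641 = 0 - 1*8641 = 0 - 8641 = -8641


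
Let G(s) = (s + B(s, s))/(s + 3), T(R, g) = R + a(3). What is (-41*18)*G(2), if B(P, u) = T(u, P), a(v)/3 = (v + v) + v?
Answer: -22878/5 ≈ -4575.6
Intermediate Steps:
a(v) = 9*v (a(v) = 3*((v + v) + v) = 3*(2*v + v) = 3*(3*v) = 9*v)
T(R, g) = 27 + R (T(R, g) = R + 9*3 = R + 27 = 27 + R)
B(P, u) = 27 + u
G(s) = (27 + 2*s)/(3 + s) (G(s) = (s + (27 + s))/(s + 3) = (27 + 2*s)/(3 + s))
(-41*18)*G(2) = (-41*18)*((27 + 2*2)/(3 + 2)) = -738*(27 + 4)/5 = -738*31/5 = -22878/5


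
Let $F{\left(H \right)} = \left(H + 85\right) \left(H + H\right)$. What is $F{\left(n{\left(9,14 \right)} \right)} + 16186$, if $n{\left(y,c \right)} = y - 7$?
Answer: $16534$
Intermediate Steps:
$n{\left(y,c \right)} = -7 + y$ ($n{\left(y,c \right)} = y - 7 = -7 + y$)
$F{\left(H \right)} = 2 H \left(85 + H\right)$ ($F{\left(H \right)} = \left(85 + H\right) 2 H = 2 H \left(85 + H\right)$)
$F{\left(n{\left(9,14 \right)} \right)} + 16186 = 2 \left(-7 + 9\right) \left(85 + \left(-7 + 9\right)\right) + 16186 = 2 \cdot 2 \left(85 + 2\right) + 16186 = 2 \cdot 2 \cdot 87 + 16186 = 348 + 16186 = 16534$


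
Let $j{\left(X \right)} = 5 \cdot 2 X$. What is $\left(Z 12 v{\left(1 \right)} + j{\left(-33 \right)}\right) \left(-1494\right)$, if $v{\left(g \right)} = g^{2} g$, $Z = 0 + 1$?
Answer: $475092$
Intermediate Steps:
$Z = 1$
$v{\left(g \right)} = g^{3}$
$j{\left(X \right)} = 10 X$
$\left(Z 12 v{\left(1 \right)} + j{\left(-33 \right)}\right) \left(-1494\right) = \left(1 \cdot 12 \cdot 1^{3} + 10 \left(-33\right)\right) \left(-1494\right) = \left(12 \cdot 1 - 330\right) \left(-1494\right) = \left(12 - 330\right) \left(-1494\right) = \left(-318\right) \left(-1494\right) = 475092$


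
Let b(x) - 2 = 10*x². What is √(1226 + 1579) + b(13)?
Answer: 1692 + √2805 ≈ 1745.0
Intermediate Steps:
b(x) = 2 + 10*x²
√(1226 + 1579) + b(13) = √(1226 + 1579) + (2 + 10*13²) = √2805 + (2 + 10*169) = √2805 + (2 + 1690) = √2805 + 1692 = 1692 + √2805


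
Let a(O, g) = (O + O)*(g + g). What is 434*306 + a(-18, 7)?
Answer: 132300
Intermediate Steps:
a(O, g) = 4*O*g (a(O, g) = (2*O)*(2*g) = 4*O*g)
434*306 + a(-18, 7) = 434*306 + 4*(-18)*7 = 132804 - 504 = 132300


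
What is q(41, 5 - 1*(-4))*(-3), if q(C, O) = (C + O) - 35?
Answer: -45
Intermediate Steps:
q(C, O) = -35 + C + O
q(41, 5 - 1*(-4))*(-3) = (-35 + 41 + (5 - 1*(-4)))*(-3) = (-35 + 41 + (5 + 4))*(-3) = (-35 + 41 + 9)*(-3) = 15*(-3) = -45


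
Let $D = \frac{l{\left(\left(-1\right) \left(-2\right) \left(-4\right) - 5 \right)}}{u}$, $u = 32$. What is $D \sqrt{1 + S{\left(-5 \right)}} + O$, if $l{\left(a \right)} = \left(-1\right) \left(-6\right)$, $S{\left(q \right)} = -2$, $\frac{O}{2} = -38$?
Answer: $-76 + \frac{3 i}{16} \approx -76.0 + 0.1875 i$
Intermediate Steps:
$O = -76$ ($O = 2 \left(-38\right) = -76$)
$l{\left(a \right)} = 6$
$D = \frac{3}{16}$ ($D = \frac{6}{32} = 6 \cdot \frac{1}{32} = \frac{3}{16} \approx 0.1875$)
$D \sqrt{1 + S{\left(-5 \right)}} + O = \frac{3 \sqrt{1 - 2}}{16} - 76 = \frac{3 \sqrt{-1}}{16} - 76 = \frac{3 i}{16} - 76 = -76 + \frac{3 i}{16}$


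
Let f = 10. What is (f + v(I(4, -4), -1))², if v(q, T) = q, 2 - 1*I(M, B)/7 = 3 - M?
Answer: 961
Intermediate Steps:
I(M, B) = -7 + 7*M (I(M, B) = 14 - 7*(3 - M) = 14 + (-21 + 7*M) = -7 + 7*M)
(f + v(I(4, -4), -1))² = (10 + (-7 + 7*4))² = (10 + (-7 + 28))² = (10 + 21)² = 31² = 961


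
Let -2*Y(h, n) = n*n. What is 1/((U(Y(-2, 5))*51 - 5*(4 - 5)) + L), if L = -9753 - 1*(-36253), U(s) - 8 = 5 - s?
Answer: 2/55611 ≈ 3.5964e-5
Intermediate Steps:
Y(h, n) = -n²/2 (Y(h, n) = -n*n/2 = -n²/2)
U(s) = 13 - s (U(s) = 8 + (5 - s) = 13 - s)
L = 26500 (L = -9753 + 36253 = 26500)
1/((U(Y(-2, 5))*51 - 5*(4 - 5)) + L) = 1/(((13 - (-1)*5²/2)*51 - 5*(4 - 5)) + 26500) = 1/(((13 - (-1)*25/2)*51 - 5*(-1)) + 26500) = 1/(((13 - 1*(-25/2))*51 + 5) + 26500) = 1/(((13 + 25/2)*51 + 5) + 26500) = 1/(((51/2)*51 + 5) + 26500) = 1/((2601/2 + 5) + 26500) = 1/(2611/2 + 26500) = 1/(55611/2) = 2/55611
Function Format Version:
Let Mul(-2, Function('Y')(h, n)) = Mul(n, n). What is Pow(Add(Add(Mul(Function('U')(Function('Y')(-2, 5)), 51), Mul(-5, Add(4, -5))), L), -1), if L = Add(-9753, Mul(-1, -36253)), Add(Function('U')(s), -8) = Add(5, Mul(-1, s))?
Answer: Rational(2, 55611) ≈ 3.5964e-5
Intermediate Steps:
Function('Y')(h, n) = Mul(Rational(-1, 2), Pow(n, 2)) (Function('Y')(h, n) = Mul(Rational(-1, 2), Mul(n, n)) = Mul(Rational(-1, 2), Pow(n, 2)))
Function('U')(s) = Add(13, Mul(-1, s)) (Function('U')(s) = Add(8, Add(5, Mul(-1, s))) = Add(13, Mul(-1, s)))
L = 26500 (L = Add(-9753, 36253) = 26500)
Pow(Add(Add(Mul(Function('U')(Function('Y')(-2, 5)), 51), Mul(-5, Add(4, -5))), L), -1) = Pow(Add(Add(Mul(Add(13, Mul(-1, Mul(Rational(-1, 2), Pow(5, 2)))), 51), Mul(-5, Add(4, -5))), 26500), -1) = Pow(Add(Add(Mul(Add(13, Mul(-1, Mul(Rational(-1, 2), 25))), 51), Mul(-5, -1)), 26500), -1) = Pow(Add(Add(Mul(Add(13, Mul(-1, Rational(-25, 2))), 51), 5), 26500), -1) = Pow(Add(Add(Mul(Add(13, Rational(25, 2)), 51), 5), 26500), -1) = Pow(Add(Add(Mul(Rational(51, 2), 51), 5), 26500), -1) = Pow(Add(Add(Rational(2601, 2), 5), 26500), -1) = Pow(Add(Rational(2611, 2), 26500), -1) = Pow(Rational(55611, 2), -1) = Rational(2, 55611)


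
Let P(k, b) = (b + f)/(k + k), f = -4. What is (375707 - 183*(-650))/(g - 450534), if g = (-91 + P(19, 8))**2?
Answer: -178571177/159660245 ≈ -1.1184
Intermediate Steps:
P(k, b) = (-4 + b)/(2*k) (P(k, b) = (b - 4)/(k + k) = (-4 + b)/((2*k)) = (-4 + b)*(1/(2*k)) = (-4 + b)/(2*k))
g = 2982529/361 (g = (-91 + (1/2)*(-4 + 8)/19)**2 = (-91 + (1/2)*(1/19)*4)**2 = (-91 + 2/19)**2 = (-1727/19)**2 = 2982529/361 ≈ 8261.9)
(375707 - 183*(-650))/(g - 450534) = (375707 - 183*(-650))/(2982529/361 - 450534) = (375707 + 118950)/(-159660245/361) = 494657*(-361/159660245) = -178571177/159660245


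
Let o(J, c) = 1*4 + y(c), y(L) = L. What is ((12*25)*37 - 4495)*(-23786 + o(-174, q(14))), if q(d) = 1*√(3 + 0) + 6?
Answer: -157040480 + 6605*√3 ≈ -1.5703e+8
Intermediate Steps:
q(d) = 6 + √3 (q(d) = 1*√3 + 6 = √3 + 6 = 6 + √3)
o(J, c) = 4 + c (o(J, c) = 1*4 + c = 4 + c)
((12*25)*37 - 4495)*(-23786 + o(-174, q(14))) = ((12*25)*37 - 4495)*(-23786 + (4 + (6 + √3))) = (300*37 - 4495)*(-23786 + (10 + √3)) = (11100 - 4495)*(-23776 + √3) = 6605*(-23776 + √3) = -157040480 + 6605*√3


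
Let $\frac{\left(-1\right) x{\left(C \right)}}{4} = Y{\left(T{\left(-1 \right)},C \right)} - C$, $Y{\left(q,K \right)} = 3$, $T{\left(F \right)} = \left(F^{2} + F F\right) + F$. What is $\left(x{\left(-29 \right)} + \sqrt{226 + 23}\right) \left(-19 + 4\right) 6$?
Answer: $11520 - 90 \sqrt{249} \approx 10100.0$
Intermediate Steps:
$T{\left(F \right)} = F + 2 F^{2}$ ($T{\left(F \right)} = \left(F^{2} + F^{2}\right) + F = 2 F^{2} + F = F + 2 F^{2}$)
$x{\left(C \right)} = -12 + 4 C$ ($x{\left(C \right)} = - 4 \left(3 - C\right) = -12 + 4 C$)
$\left(x{\left(-29 \right)} + \sqrt{226 + 23}\right) \left(-19 + 4\right) 6 = \left(\left(-12 + 4 \left(-29\right)\right) + \sqrt{226 + 23}\right) \left(-19 + 4\right) 6 = \left(\left(-12 - 116\right) + \sqrt{249}\right) \left(\left(-15\right) 6\right) = \left(-128 + \sqrt{249}\right) \left(-90\right) = 11520 - 90 \sqrt{249}$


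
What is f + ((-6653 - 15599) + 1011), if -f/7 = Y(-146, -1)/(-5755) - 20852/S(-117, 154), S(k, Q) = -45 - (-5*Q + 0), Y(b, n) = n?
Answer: -17557079926/834475 ≈ -21040.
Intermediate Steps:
S(k, Q) = -45 + 5*Q (S(k, Q) = -45 - (-5)*Q = -45 + 5*Q)
f = 168003549/834475 (f = -7*(-1/(-5755) - 20852/(-45 + 5*154)) = -7*(-1*(-1/5755) - 20852/(-45 + 770)) = -7*(1/5755 - 20852/725) = -7*(-24000507/834475) = 168003549/834475 ≈ 201.33)
f + ((-6653 - 15599) + 1011) = 168003549/834475 + ((-6653 - 15599) + 1011) = 168003549/834475 + (-22252 + 1011) = 168003549/834475 - 21241 = -17557079926/834475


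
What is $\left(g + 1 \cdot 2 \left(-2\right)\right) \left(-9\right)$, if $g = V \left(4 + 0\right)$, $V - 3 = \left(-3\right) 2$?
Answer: $144$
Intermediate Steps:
$V = -3$ ($V = 3 - 6 = -3$)
$g = -12$ ($g = - 3 \left(4 + 0\right) = \left(-3\right) 4 = -12$)
$\left(g + 1 \cdot 2 \left(-2\right)\right) \left(-9\right) = \left(-12 + 1 \cdot 2 \left(-2\right)\right) \left(-9\right) = \left(-12 + 2 \left(-2\right)\right) \left(-9\right) = \left(-12 - 4\right) \left(-9\right) = \left(-16\right) \left(-9\right) = 144$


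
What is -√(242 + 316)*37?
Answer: -111*√62 ≈ -874.01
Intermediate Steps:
-√(242 + 316)*37 = -√558*37 = -3*√62*37 = -111*√62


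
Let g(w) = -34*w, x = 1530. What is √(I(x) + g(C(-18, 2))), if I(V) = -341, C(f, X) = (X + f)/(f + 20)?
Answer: I*√69 ≈ 8.3066*I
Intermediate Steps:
C(f, X) = (X + f)/(20 + f)
√(I(x) + g(C(-18, 2))) = √(-341 - 34*(2 - 18)/(20 - 18)) = √(-341 - 34*(-16)/2) = √(-341 - 17*(-16)) = √(-341 - 34*(-8)) = √(-341 + 272) = √(-69) = I*√69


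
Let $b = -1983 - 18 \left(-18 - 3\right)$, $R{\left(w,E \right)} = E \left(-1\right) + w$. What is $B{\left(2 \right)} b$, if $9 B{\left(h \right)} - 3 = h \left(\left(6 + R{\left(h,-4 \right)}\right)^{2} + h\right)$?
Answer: $- \frac{157825}{3} \approx -52608.0$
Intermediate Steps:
$R{\left(w,E \right)} = w - E$ ($R{\left(w,E \right)} = - E + w = w - E$)
$b = -1605$ ($b = -1983 - -378 = -1983 + 378 = -1605$)
$B{\left(h \right)} = \frac{1}{3} + \frac{h \left(h + \left(10 + h\right)^{2}\right)}{9}$ ($B{\left(h \right)} = \frac{1}{3} + \frac{h \left(\left(6 + \left(h - -4\right)\right)^{2} + h\right)}{9} = \frac{1}{3} + \frac{h \left(\left(6 + \left(h + 4\right)\right)^{2} + h\right)}{9} = \frac{1}{3} + \frac{h \left(\left(6 + \left(4 + h\right)\right)^{2} + h\right)}{9} = \frac{1}{3} + \frac{h \left(\left(10 + h\right)^{2} + h\right)}{9} = \frac{1}{3} + \frac{h \left(h + \left(10 + h\right)^{2}\right)}{9}$)
$B{\left(2 \right)} b = \left(\frac{1}{3} + \frac{2^{2}}{9} + \frac{1}{9} \cdot 2 \left(10 + 2\right)^{2}\right) \left(-1605\right) = \left(\frac{1}{3} + \frac{1}{9} \cdot 4 + \frac{1}{9} \cdot 2 \cdot 12^{2}\right) \left(-1605\right) = \left(\frac{1}{3} + \frac{4}{9} + \frac{1}{9} \cdot 2 \cdot 144\right) \left(-1605\right) = \left(\frac{1}{3} + \frac{4}{9} + 32\right) \left(-1605\right) = \frac{295}{9} \left(-1605\right) = - \frac{157825}{3}$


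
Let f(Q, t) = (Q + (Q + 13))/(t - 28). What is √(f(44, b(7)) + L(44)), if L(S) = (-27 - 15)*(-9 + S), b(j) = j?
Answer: I*√650391/21 ≈ 38.403*I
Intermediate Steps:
f(Q, t) = (13 + 2*Q)/(-28 + t) (f(Q, t) = (Q + (13 + Q))/(-28 + t) = (13 + 2*Q)/(-28 + t))
L(S) = 378 - 42*S (L(S) = -42*(-9 + S) = 378 - 42*S)
√(f(44, b(7)) + L(44)) = √((13 + 2*44)/(-28 + 7) + (378 - 42*44)) = √((13 + 88)/(-21) + (378 - 1848)) = √(-1/21*101 - 1470) = √(-101/21 - 1470) = √(-30971/21) = I*√650391/21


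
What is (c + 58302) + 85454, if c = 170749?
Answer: 314505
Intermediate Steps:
(c + 58302) + 85454 = (170749 + 58302) + 85454 = 229051 + 85454 = 314505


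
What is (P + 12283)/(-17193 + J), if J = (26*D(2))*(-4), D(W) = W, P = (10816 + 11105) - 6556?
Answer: -27648/17401 ≈ -1.5889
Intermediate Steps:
P = 15365 (P = 21921 - 6556 = 15365)
J = -208 (J = (26*2)*(-4) = 52*(-4) = -208)
(P + 12283)/(-17193 + J) = (15365 + 12283)/(-17193 - 208) = 27648/(-17401) = 27648*(-1/17401) = -27648/17401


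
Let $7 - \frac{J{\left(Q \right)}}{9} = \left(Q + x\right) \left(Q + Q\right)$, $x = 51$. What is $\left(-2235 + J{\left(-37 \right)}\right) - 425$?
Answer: $6727$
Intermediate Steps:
$J{\left(Q \right)} = 63 - 18 Q \left(51 + Q\right)$ ($J{\left(Q \right)} = 63 - 9 \left(Q + 51\right) \left(Q + Q\right) = 63 - 9 \left(51 + Q\right) 2 Q = 63 - 9 \cdot 2 Q \left(51 + Q\right) = 63 - 18 Q \left(51 + Q\right)$)
$\left(-2235 + J{\left(-37 \right)}\right) - 425 = \left(-2235 - \left(-34029 + 24642\right)\right) - 425 = \left(-2235 + \left(63 + 33966 - 24642\right)\right) - 425 = \left(-2235 + 9387\right) - 425 = 7152 - 425 = 6727$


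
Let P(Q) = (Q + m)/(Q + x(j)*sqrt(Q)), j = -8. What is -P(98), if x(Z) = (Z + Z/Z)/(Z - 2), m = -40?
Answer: -5800/9751 + 290*sqrt(2)/9751 ≈ -0.55275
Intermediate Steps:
x(Z) = (1 + Z)/(-2 + Z) (x(Z) = (Z + 1)/(-2 + Z) = (1 + Z)/(-2 + Z))
P(Q) = (-40 + Q)/(Q + 7*sqrt(Q)/10) (P(Q) = (Q - 40)/(Q + ((1 - 8)/(-2 - 8))*sqrt(Q)) = (-40 + Q)/(Q + (-7/(-10))*sqrt(Q)) = (-40 + Q)/(Q + (-1/10*(-7))*sqrt(Q)) = (-40 + Q)/(Q + 7*sqrt(Q)/10))
-P(98) = -10*(-40 + 98)/(7*sqrt(98) + 10*98) = -10*58/(7*(7*sqrt(2)) + 980) = -10*58/(49*sqrt(2) + 980) = -10*58/(980 + 49*sqrt(2)) = -580/(980 + 49*sqrt(2))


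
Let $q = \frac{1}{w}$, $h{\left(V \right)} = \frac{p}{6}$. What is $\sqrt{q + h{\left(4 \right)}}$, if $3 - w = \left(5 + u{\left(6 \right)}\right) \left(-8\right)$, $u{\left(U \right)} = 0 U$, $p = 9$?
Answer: $\frac{\sqrt{11266}}{86} \approx 1.2342$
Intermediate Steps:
$h{\left(V \right)} = \frac{3}{2}$ ($h{\left(V \right)} = \frac{9}{6} = 9 \cdot \frac{1}{6} = \frac{3}{2}$)
$u{\left(U \right)} = 0$
$w = 43$ ($w = 3 - \left(5 + 0\right) \left(-8\right) = 3 - 5 \left(-8\right) = 3 - -40 = 3 + 40 = 43$)
$q = \frac{1}{43} \approx 0.023256$
$\sqrt{q + h{\left(4 \right)}} = \sqrt{\frac{1}{43} + \frac{3}{2}} = \sqrt{\frac{131}{86}} = \frac{\sqrt{11266}}{86}$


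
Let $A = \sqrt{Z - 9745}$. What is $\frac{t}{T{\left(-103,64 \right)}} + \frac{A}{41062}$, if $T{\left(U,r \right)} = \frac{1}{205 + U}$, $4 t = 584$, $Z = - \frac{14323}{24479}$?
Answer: $14892 + \frac{i \sqrt{5839763555262}}{1005156698} \approx 14892.0 + 0.0024042 i$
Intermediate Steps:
$Z = - \frac{14323}{24479}$ ($Z = \left(-14323\right) \frac{1}{24479} = - \frac{14323}{24479} \approx -0.58511$)
$t = 146$ ($t = \frac{1}{4} \cdot 584 = 146$)
$A = \frac{i \sqrt{5839763555262}}{24479}$ ($A = \sqrt{- \frac{14323}{24479} - 9745} = \sqrt{- \frac{238562178}{24479}} = \frac{i \sqrt{5839763555262}}{24479} \approx 98.72 i$)
$\frac{t}{T{\left(-103,64 \right)}} + \frac{A}{41062} = \frac{146}{\frac{1}{205 - 103}} + \frac{\frac{1}{24479} i \sqrt{5839763555262}}{41062} = \frac{146}{\frac{1}{102}} + \frac{i \sqrt{5839763555262}}{24479} \cdot \frac{1}{41062} = 146 \frac{1}{\frac{1}{102}} + \frac{i \sqrt{5839763555262}}{1005156698} = 146 \cdot 102 + \frac{i \sqrt{5839763555262}}{1005156698} = 14892 + \frac{i \sqrt{5839763555262}}{1005156698}$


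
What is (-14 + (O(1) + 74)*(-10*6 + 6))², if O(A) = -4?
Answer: 14394436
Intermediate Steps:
(-14 + (O(1) + 74)*(-10*6 + 6))² = (-14 + (-4 + 74)*(-10*6 + 6))² = (-14 + 70*(-60 + 6))² = (-14 + 70*(-54))² = (-14 - 3780)² = (-3794)² = 14394436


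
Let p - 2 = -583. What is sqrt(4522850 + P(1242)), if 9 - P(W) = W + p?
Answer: sqrt(4522198) ≈ 2126.5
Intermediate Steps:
p = -581 (p = 2 - 583 = -581)
P(W) = 590 - W (P(W) = 9 - (W - 581) = 9 - (-581 + W) = 9 + (581 - W) = 590 - W)
sqrt(4522850 + P(1242)) = sqrt(4522850 + (590 - 1*1242)) = sqrt(4522850 + (590 - 1242)) = sqrt(4522850 - 652) = sqrt(4522198)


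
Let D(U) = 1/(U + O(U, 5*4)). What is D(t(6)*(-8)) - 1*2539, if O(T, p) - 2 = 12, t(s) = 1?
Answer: -15233/6 ≈ -2538.8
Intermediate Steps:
O(T, p) = 14 (O(T, p) = 2 + 12 = 14)
D(U) = 1/(14 + U) (D(U) = 1/(U + 14) = 1/(14 + U))
D(t(6)*(-8)) - 1*2539 = 1/(14 + 1*(-8)) - 1*2539 = 1/(14 - 8) - 2539 = 1/6 - 2539 = ⅙ - 2539 = -15233/6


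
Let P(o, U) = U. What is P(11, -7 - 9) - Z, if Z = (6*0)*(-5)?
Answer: -16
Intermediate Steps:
Z = 0 (Z = 0*(-5) = 0)
P(11, -7 - 9) - Z = (-7 - 9) - 1*0 = -16 + 0 = -16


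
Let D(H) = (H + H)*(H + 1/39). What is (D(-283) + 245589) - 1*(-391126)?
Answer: 31078261/39 ≈ 7.9688e+5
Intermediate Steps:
D(H) = 2*H*(1/39 + H) (D(H) = (2*H)*(H + 1/39) = (2*H)*(1/39 + H) = 2*H*(1/39 + H))
(D(-283) + 245589) - 1*(-391126) = ((2/39)*(-283)*(1 + 39*(-283)) + 245589) - 1*(-391126) = ((2/39)*(-283)*(1 - 11037) + 245589) + 391126 = ((2/39)*(-283)*(-11036) + 245589) + 391126 = (6246376/39 + 245589) + 391126 = 15824347/39 + 391126 = 31078261/39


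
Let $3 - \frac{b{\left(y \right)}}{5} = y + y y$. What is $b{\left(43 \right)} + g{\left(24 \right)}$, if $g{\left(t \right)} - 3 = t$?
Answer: $-9418$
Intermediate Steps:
$g{\left(t \right)} = 3 + t$
$b{\left(y \right)} = 15 - 5 y - 5 y^{2}$ ($b{\left(y \right)} = 15 - 5 \left(y + y y\right) = 15 - 5 \left(y + y^{2}\right) = 15 - \left(5 y + 5 y^{2}\right) = 15 - 5 y - 5 y^{2}$)
$b{\left(43 \right)} + g{\left(24 \right)} = \left(15 - 215 - 5 \cdot 43^{2}\right) + \left(3 + 24\right) = \left(15 - 215 - 9245\right) + 27 = -9445 + 27 = -9418$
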